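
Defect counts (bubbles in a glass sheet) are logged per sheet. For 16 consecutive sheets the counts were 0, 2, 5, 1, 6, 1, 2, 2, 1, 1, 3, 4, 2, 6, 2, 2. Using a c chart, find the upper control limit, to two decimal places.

c̄ = (0 + 2 + 5 + 1 + 6 + 1 + 2 + 2 + 1 + 1 + 3 + 4 + 2 + 6 + 2 + 2) / 16 = 40 / 16 = 2.5000
UCL = c̄ + 3√c̄ = 2.5000 + 3 × √2.5000 = 2.5000 + 3 × 1.5811 = 7.2434

7.24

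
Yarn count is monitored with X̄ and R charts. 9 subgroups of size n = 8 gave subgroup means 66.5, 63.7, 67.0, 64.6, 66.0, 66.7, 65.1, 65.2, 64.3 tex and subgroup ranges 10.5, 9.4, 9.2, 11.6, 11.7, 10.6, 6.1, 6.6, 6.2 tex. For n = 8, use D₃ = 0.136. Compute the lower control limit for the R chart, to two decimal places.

R̄ = (10.5 + 9.4 + 9.2 + 11.6 + 11.7 + 10.6 + 6.1 + 6.6 + 6.2) / 9 = 81.9000 / 9 = 9.1000
LCL_R = D₃·R̄ = 0.136 × 9.1000 = 1.2376

1.24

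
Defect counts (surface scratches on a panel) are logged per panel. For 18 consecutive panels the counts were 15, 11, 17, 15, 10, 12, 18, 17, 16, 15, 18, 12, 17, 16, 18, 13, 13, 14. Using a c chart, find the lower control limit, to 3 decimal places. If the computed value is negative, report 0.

c̄ = (15 + 11 + 17 + 15 + 10 + 12 + 18 + 17 + 16 + 15 + 18 + 12 + 17 + 16 + 18 + 13 + 13 + 14) / 18 = 267 / 18 = 14.8333
LCL = c̄ − 3√c̄ = 14.8333 − 3 × 3.8514 = 3.2791

3.279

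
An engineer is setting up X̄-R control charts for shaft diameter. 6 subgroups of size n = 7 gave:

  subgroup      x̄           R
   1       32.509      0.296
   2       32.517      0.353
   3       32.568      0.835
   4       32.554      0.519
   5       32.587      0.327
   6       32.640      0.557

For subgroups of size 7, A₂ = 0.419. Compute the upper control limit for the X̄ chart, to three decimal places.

32.764

X̄̄ = (32.509 + 32.517 + 32.568 + 32.554 + 32.587 + 32.640) / 6 = 195.3750 / 6 = 32.5625
R̄ = (0.296 + 0.353 + 0.835 + 0.519 + 0.327 + 0.557) / 6 = 2.8870 / 6 = 0.4812
UCL = X̄̄ + A₂·R̄ = 32.5625 + 0.419 × 0.4812 = 32.7641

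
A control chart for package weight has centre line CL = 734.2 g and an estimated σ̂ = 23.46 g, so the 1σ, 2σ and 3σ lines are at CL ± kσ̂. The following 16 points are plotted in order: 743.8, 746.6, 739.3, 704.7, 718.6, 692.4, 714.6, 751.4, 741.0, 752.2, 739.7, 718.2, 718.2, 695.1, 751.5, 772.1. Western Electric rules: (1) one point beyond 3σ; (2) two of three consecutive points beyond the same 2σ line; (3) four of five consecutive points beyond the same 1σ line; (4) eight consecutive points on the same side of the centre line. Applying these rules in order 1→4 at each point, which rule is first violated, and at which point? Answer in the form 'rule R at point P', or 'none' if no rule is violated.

none

Zone of each point (C = within 1σ̂, B = 1σ̂–2σ̂, A = 2σ̂–3σ̂, * = beyond 3σ̂; sign = side of CL): 1:+C, 2:+C, 3:+C, 4:-B, 5:-C, 6:-B, 7:-C, 8:+C, 9:+C, 10:+C, 11:+C, 12:-C, 13:-C, 14:-B, 15:+C, 16:+B
No rule fires across all 16 points.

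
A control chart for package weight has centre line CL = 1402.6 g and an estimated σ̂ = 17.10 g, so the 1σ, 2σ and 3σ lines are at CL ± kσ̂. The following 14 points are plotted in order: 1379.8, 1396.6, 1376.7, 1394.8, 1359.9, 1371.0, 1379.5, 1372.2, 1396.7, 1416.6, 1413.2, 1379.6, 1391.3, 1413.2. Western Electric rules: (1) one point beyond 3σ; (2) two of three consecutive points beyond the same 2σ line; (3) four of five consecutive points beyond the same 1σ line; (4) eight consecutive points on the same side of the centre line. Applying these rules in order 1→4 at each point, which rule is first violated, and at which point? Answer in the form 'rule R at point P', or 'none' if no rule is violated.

Zone of each point (C = within 1σ̂, B = 1σ̂–2σ̂, A = 2σ̂–3σ̂, * = beyond 3σ̂; sign = side of CL): 1:-B, 2:-C, 3:-B, 4:-C, 5:-A, 6:-B, 7:-B, 8:-B, 9:-C, 10:+C, 11:+C, 12:-B, 13:-C, 14:+C
Rule 3 (four of five consecutive points beyond the same 1σ limit) is satisfied at point 7.

rule 3 at point 7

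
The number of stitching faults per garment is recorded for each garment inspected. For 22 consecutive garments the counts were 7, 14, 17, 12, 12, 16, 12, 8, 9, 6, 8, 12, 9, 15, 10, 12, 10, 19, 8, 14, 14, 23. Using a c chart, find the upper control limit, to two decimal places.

22.59

c̄ = (7 + 14 + 17 + 12 + 12 + 16 + 12 + 8 + 9 + 6 + 8 + 12 + 9 + 15 + 10 + 12 + 10 + 19 + 8 + 14 + 14 + 23) / 22 = 267 / 22 = 12.1364
UCL = c̄ + 3√c̄ = 12.1364 + 3 × √12.1364 = 12.1364 + 3 × 3.4837 = 22.5875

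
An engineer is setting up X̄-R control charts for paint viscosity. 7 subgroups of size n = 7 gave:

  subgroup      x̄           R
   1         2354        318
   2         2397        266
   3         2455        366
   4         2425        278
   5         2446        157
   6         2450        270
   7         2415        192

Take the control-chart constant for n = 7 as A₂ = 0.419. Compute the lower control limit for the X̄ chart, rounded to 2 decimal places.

X̄̄ = (2354 + 2397 + 2455 + 2425 + 2446 + 2450 + 2415) / 7 = 16942.0000 / 7 = 2420.2857
R̄ = (318 + 266 + 366 + 278 + 157 + 270 + 192) / 7 = 1847.0000 / 7 = 263.8571
LCL = X̄̄ − A₂·R̄ = 2420.2857 − 0.419 × 263.8571 = 2309.7296

2309.73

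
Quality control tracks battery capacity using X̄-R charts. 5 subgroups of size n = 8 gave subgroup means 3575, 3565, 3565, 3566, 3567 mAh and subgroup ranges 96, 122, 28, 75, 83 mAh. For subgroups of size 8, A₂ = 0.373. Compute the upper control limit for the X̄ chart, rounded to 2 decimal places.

X̄̄ = (3575 + 3565 + 3565 + 3566 + 3567) / 5 = 17838.0000 / 5 = 3567.6000
R̄ = (96 + 122 + 28 + 75 + 83) / 5 = 404.0000 / 5 = 80.8000
UCL = X̄̄ + A₂·R̄ = 3567.6000 + 0.373 × 80.8000 = 3597.7384

3597.74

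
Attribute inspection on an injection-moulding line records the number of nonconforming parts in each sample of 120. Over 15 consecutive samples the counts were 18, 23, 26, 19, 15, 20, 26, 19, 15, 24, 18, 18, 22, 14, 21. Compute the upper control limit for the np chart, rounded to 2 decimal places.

32.08

p̄ = Σdᵢ / (k·n) = 298 / (15 × 120) = 0.16556
UCL = np̄ + 3·√(np̄(1−p̄)) = 19.8667 + 3 × √(19.8667×0.83444) = 19.8667 + 3 × 4.0716 = 32.0814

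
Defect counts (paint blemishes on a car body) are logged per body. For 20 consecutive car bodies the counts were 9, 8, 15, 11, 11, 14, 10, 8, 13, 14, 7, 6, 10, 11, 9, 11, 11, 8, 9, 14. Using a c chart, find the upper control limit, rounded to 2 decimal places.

20.15

c̄ = (9 + 8 + 15 + 11 + 11 + 14 + 10 + 8 + 13 + 14 + 7 + 6 + 10 + 11 + 9 + 11 + 11 + 8 + 9 + 14) / 20 = 209 / 20 = 10.4500
UCL = c̄ + 3√c̄ = 10.4500 + 3 × √10.4500 = 10.4500 + 3 × 3.2326 = 20.1479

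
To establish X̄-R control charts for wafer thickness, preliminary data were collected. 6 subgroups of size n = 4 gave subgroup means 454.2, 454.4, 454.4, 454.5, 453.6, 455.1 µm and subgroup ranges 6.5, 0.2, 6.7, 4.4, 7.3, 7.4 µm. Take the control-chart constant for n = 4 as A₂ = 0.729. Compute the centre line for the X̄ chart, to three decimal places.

X̄̄ = (454.2 + 454.4 + 454.4 + 454.5 + 453.6 + 455.1) / 6 = 2726.2000 / 6 = 454.3667
CL = X̄̄ = 454.3667

454.367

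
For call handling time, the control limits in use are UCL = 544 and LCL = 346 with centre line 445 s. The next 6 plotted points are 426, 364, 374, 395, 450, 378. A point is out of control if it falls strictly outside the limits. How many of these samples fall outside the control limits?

All 6 points lie within [346, 544].

0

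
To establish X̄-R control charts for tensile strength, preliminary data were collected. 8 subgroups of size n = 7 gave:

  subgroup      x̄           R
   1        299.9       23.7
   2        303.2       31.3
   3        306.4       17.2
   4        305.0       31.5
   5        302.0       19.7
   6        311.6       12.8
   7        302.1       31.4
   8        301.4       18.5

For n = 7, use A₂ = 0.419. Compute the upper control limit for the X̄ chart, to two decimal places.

313.70

X̄̄ = (299.9 + 303.2 + 306.4 + 305.0 + 302.0 + 311.6 + 302.1 + 301.4) / 8 = 2431.6000 / 8 = 303.9500
R̄ = (23.7 + 31.3 + 17.2 + 31.5 + 19.7 + 12.8 + 31.4 + 18.5) / 8 = 186.1000 / 8 = 23.2625
UCL = X̄̄ + A₂·R̄ = 303.9500 + 0.419 × 23.2625 = 313.6970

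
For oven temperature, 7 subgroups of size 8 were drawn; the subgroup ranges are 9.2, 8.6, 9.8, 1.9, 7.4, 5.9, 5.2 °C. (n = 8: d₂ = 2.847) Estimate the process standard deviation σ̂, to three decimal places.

R̄ = (9.2 + 8.6 + 9.8 + 1.9 + 7.4 + 5.9 + 5.2) / 7 = 6.8571
σ̂ = R̄ / d₂ = 6.8571 / 2.847 = 2.4086

2.409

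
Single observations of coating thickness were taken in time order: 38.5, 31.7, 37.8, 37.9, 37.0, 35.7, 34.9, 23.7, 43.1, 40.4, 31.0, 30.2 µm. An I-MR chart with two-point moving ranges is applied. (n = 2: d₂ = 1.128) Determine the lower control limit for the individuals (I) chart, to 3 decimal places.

20.772

X̄ = (38.5 + 31.7 + 37.8 + 37.9 + 37.0 + 35.7 + 34.9 + 23.7 + 43.1 + 40.4 + 31.0 + 30.2) / 12 = 35.1583
Moving ranges: 6.8, 6.1, 0.1, 0.9, 1.3, 0.8, 11.2, 19.4, 2.7, 9.4, 0.8; M̄R̄ = 59.5000 / 11 = 5.4091
LCL = X̄ − 3·M̄R̄/d₂ = 35.1583 − 3 × 5.4091 / 1.128 = 20.7725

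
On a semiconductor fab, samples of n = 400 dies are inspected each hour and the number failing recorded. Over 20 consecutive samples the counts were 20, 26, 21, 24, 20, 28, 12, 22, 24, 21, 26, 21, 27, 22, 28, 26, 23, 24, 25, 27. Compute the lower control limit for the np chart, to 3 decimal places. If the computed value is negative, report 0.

9.283

p̄ = Σdᵢ / (k·n) = 467 / (20 × 400) = 0.05838
LCL = np̄ − 3·√(np̄(1−p̄)) = 23.3500 − 3 × 4.6890 = 9.2829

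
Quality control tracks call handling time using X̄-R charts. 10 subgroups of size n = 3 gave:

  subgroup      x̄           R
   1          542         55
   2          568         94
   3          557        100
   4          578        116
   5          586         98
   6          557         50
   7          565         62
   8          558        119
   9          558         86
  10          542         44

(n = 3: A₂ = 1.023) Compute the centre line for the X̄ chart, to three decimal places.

X̄̄ = (542 + 568 + 557 + 578 + 586 + 557 + 565 + 558 + 558 + 542) / 10 = 5611.0000 / 10 = 561.1000
CL = X̄̄ = 561.1000

561.100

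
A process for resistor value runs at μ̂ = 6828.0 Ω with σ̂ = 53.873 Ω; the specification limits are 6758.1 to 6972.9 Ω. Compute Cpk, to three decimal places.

Cpu = (USL − μ̂) / (3σ̂) = (6972.9 − 6828.0) / (3 × 53.873) = 0.8966; Cpl = (μ̂ − LSL) / (3σ̂) = (6828.0 − 6758.1) / (3 × 53.873) = 0.4325; Cpk = min(Cpu, Cpl) = 0.4325

0.432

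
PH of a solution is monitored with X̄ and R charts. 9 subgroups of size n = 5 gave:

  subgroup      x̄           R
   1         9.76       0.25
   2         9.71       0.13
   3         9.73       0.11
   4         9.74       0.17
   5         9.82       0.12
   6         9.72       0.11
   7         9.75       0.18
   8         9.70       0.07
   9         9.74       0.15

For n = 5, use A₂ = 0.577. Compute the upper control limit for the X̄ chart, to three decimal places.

X̄̄ = (9.76 + 9.71 + 9.73 + 9.74 + 9.82 + 9.72 + 9.75 + 9.70 + 9.74) / 9 = 87.6700 / 9 = 9.7411
R̄ = (0.25 + 0.13 + 0.11 + 0.17 + 0.12 + 0.11 + 0.18 + 0.07 + 0.15) / 9 = 1.2900 / 9 = 0.1433
UCL = X̄̄ + A₂·R̄ = 9.7411 + 0.577 × 0.1433 = 9.8238

9.824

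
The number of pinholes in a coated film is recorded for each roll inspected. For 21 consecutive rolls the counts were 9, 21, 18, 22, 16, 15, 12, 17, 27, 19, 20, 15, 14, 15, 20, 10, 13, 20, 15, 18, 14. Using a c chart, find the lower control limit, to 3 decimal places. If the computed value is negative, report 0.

4.419

c̄ = (9 + 21 + 18 + 22 + 16 + 15 + 12 + 17 + 27 + 19 + 20 + 15 + 14 + 15 + 20 + 10 + 13 + 20 + 15 + 18 + 14) / 21 = 350 / 21 = 16.6667
LCL = c̄ − 3√c̄ = 16.6667 − 3 × 4.0825 = 4.4192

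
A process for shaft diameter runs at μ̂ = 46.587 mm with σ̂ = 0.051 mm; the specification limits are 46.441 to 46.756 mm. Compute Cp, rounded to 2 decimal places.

Cp = (USL − LSL) / (6σ̂) = (46.756 − 46.441) / (6 × 0.051) = 0.3150 / 0.3060 = 1.0294

1.03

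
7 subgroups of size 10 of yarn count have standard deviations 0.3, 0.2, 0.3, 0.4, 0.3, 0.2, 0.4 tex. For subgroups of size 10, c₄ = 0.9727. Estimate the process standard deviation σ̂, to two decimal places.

0.31

s̄ = (0.3 + 0.2 + 0.3 + 0.4 + 0.3 + 0.2 + 0.4) / 7 = 0.3000
σ̂ = s̄ / c₄ = 0.3000 / 0.9727 = 0.3084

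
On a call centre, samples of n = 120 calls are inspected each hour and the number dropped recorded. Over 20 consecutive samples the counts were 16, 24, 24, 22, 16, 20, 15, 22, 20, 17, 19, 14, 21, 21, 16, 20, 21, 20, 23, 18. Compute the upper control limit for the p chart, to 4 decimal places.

0.2630

p̄ = Σdᵢ / (k·n) = 389 / (20 × 120) = 0.16208
UCL = p̄ + 3·√(p̄(1−p̄)/n) = 0.16208 + 3 × √(0.16208×0.83792/120) = 0.16208 + 3 × 0.03364 = 0.26301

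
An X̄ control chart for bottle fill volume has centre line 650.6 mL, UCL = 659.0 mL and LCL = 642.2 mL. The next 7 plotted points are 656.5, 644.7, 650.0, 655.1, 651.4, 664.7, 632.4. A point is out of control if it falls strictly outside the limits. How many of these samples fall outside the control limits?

Compare each point to [642.2, 659.0]: sample 6 = 664.7 > UCL; sample 7 = 632.4 < LCL.

2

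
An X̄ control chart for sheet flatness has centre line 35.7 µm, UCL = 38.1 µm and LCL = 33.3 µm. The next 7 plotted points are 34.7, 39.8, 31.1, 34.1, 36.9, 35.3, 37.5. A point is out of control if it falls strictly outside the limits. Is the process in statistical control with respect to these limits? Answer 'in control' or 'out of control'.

Compare each point to [33.3, 38.1]: sample 2 = 39.8 > UCL; sample 3 = 31.1 < LCL.

out of control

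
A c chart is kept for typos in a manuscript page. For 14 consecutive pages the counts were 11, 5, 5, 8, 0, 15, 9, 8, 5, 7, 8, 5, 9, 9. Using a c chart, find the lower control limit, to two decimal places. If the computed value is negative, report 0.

c̄ = (11 + 5 + 5 + 8 + 0 + 15 + 9 + 8 + 5 + 7 + 8 + 5 + 9 + 9) / 14 = 104 / 14 = 7.4286
LCL = c̄ − 3√c̄ = 7.4286 − 3 × 2.7255 = -0.7481 → 0 (cannot be negative)

0.00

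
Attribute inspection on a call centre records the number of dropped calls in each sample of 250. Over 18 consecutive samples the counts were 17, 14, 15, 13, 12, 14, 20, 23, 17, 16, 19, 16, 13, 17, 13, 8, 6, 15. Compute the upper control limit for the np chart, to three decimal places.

26.115

p̄ = Σdᵢ / (k·n) = 268 / (18 × 250) = 0.05956
UCL = np̄ + 3·√(np̄(1−p̄)) = 14.8889 + 3 × √(14.8889×0.94044) = 14.8889 + 3 × 3.7419 = 26.1147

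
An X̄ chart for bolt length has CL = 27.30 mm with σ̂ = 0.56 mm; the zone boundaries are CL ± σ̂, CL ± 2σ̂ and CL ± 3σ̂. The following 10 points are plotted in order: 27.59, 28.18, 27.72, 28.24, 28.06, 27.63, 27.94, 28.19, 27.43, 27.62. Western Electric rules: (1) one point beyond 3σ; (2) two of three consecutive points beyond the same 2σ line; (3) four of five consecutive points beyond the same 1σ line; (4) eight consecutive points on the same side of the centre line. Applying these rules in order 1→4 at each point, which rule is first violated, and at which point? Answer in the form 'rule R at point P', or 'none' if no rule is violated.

Zone of each point (C = within 1σ̂, B = 1σ̂–2σ̂, A = 2σ̂–3σ̂, * = beyond 3σ̂; sign = side of CL): 1:+C, 2:+B, 3:+C, 4:+B, 5:+B, 6:+C, 7:+B, 8:+B, 9:+C, 10:+C
Rule 3 (four of five consecutive points beyond the same 1σ limit) is satisfied at point 8.

rule 3 at point 8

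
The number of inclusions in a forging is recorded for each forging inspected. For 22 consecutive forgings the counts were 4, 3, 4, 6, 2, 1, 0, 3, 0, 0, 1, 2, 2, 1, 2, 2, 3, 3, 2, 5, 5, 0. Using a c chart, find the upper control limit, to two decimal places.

6.89

c̄ = (4 + 3 + 4 + 6 + 2 + 1 + 0 + 3 + 0 + 0 + 1 + 2 + 2 + 1 + 2 + 2 + 3 + 3 + 2 + 5 + 5 + 0) / 22 = 51 / 22 = 2.3182
UCL = c̄ + 3√c̄ = 2.3182 + 3 × √2.3182 = 2.3182 + 3 × 1.5226 = 6.8859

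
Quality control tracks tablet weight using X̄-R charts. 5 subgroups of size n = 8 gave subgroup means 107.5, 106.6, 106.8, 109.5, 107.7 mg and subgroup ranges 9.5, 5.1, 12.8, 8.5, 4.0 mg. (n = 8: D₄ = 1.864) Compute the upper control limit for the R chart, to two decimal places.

14.87

R̄ = (9.5 + 5.1 + 12.8 + 8.5 + 4.0) / 5 = 39.9000 / 5 = 7.9800
UCL_R = D₄·R̄ = 1.864 × 7.9800 = 14.8747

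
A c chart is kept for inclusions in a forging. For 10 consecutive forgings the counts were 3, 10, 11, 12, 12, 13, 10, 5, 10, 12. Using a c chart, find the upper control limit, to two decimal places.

19.19

c̄ = (3 + 10 + 11 + 12 + 12 + 13 + 10 + 5 + 10 + 12) / 10 = 98 / 10 = 9.8000
UCL = c̄ + 3√c̄ = 9.8000 + 3 × √9.8000 = 9.8000 + 3 × 3.1305 = 19.1915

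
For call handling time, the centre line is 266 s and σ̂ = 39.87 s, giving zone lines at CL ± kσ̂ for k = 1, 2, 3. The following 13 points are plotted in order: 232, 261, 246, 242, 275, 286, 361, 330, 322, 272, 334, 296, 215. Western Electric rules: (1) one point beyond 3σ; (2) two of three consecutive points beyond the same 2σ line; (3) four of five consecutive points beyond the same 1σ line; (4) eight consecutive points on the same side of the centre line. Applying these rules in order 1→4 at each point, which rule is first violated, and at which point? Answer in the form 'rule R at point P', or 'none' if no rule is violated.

rule 3 at point 11

Zone of each point (C = within 1σ̂, B = 1σ̂–2σ̂, A = 2σ̂–3σ̂, * = beyond 3σ̂; sign = side of CL): 1:-C, 2:-C, 3:-C, 4:-C, 5:+C, 6:+C, 7:+A, 8:+B, 9:+B, 10:+C, 11:+B, 12:+C, 13:-B
Rule 3 (four of five consecutive points beyond the same 1σ limit) is satisfied at point 11.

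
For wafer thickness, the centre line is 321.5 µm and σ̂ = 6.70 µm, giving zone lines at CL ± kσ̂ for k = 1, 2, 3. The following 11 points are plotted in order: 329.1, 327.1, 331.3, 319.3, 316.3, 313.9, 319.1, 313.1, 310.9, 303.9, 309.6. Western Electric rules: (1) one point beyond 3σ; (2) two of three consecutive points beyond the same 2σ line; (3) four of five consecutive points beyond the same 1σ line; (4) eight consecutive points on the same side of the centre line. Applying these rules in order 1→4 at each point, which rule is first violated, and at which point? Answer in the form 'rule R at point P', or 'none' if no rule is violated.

rule 3 at point 10

Zone of each point (C = within 1σ̂, B = 1σ̂–2σ̂, A = 2σ̂–3σ̂, * = beyond 3σ̂; sign = side of CL): 1:+B, 2:+C, 3:+B, 4:-C, 5:-C, 6:-B, 7:-C, 8:-B, 9:-B, 10:-A, 11:-B
Rule 3 (four of five consecutive points beyond the same 1σ limit) is satisfied at point 10.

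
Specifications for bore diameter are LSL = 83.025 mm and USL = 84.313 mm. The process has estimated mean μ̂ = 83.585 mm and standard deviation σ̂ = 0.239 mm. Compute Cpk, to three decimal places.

Cpu = (USL − μ̂) / (3σ̂) = (84.313 − 83.585) / (3 × 0.239) = 1.0153; Cpl = (μ̂ − LSL) / (3σ̂) = (83.585 − 83.025) / (3 × 0.239) = 0.7810; Cpk = min(Cpu, Cpl) = 0.7810

0.781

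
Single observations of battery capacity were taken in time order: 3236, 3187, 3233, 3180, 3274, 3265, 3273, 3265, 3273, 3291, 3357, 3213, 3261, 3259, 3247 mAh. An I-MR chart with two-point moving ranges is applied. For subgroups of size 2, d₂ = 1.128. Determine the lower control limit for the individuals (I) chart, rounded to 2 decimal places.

X̄ = (3236 + 3187 + 3233 + 3180 + 3274 + 3265 + 3273 + 3265 + 3273 + 3291 + 3357 + 3213 + 3261 + 3259 + 3247) / 15 = 3254.2667
Moving ranges: 49, 46, 53, 94, 9, 8, 8, 8, 18, 66, 144, 48, 2, 12; M̄R̄ = 565.0000 / 14 = 40.3571
LCL = X̄ − 3·M̄R̄/d₂ = 3254.2667 − 3 × 40.3571 / 1.128 = 3146.9338

3146.93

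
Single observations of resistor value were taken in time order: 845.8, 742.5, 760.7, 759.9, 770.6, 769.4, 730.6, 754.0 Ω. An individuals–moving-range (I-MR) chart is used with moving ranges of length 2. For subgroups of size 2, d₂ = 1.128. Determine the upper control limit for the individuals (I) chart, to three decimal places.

841.308

X̄ = (845.8 + 742.5 + 760.7 + 759.9 + 770.6 + 769.4 + 730.6 + 754.0) / 8 = 766.6875
Moving ranges: 103.3, 18.2, 0.8, 10.7, 1.2, 38.8, 23.4; M̄R̄ = 196.4000 / 7 = 28.0571
UCL = X̄ + 3·M̄R̄/d₂ = 766.6875 + 3 × 28.0571 / 1.128 = 841.3076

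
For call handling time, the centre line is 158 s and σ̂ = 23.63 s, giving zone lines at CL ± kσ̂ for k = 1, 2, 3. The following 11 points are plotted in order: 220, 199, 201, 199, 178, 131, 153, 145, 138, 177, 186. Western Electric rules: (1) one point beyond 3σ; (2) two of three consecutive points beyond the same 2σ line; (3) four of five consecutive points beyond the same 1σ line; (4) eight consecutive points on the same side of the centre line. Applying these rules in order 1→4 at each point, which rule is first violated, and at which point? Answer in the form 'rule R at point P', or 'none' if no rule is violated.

Zone of each point (C = within 1σ̂, B = 1σ̂–2σ̂, A = 2σ̂–3σ̂, * = beyond 3σ̂; sign = side of CL): 1:+A, 2:+B, 3:+B, 4:+B, 5:+C, 6:-B, 7:-C, 8:-C, 9:-C, 10:+C, 11:+B
Rule 3 (four of five consecutive points beyond the same 1σ limit) is satisfied at point 4.

rule 3 at point 4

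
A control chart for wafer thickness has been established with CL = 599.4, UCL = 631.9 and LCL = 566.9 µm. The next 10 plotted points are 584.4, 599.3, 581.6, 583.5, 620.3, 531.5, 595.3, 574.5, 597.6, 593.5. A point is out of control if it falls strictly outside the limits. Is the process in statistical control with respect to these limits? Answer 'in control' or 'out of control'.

out of control

Compare each point to [566.9, 631.9]: sample 6 = 531.5 < LCL.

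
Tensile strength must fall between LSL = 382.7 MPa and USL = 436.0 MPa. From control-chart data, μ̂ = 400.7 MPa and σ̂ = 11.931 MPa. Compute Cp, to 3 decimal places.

Cp = (USL − LSL) / (6σ̂) = (436.0 − 382.7) / (6 × 11.931) = 53.3000 / 71.5860 = 0.7446

0.745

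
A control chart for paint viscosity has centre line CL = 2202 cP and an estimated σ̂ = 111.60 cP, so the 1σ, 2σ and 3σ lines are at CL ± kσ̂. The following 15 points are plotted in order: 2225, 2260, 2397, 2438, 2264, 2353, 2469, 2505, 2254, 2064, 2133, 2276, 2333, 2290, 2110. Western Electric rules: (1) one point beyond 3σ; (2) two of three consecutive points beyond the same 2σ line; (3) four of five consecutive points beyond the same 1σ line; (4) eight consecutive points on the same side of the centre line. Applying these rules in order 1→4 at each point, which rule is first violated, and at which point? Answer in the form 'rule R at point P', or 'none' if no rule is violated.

Zone of each point (C = within 1σ̂, B = 1σ̂–2σ̂, A = 2σ̂–3σ̂, * = beyond 3σ̂; sign = side of CL): 1:+C, 2:+C, 3:+B, 4:+A, 5:+C, 6:+B, 7:+A, 8:+A, 9:+C, 10:-B, 11:-C, 12:+C, 13:+B, 14:+C, 15:-C
Rule 3 (four of five consecutive points beyond the same 1σ limit) is satisfied at point 7.

rule 3 at point 7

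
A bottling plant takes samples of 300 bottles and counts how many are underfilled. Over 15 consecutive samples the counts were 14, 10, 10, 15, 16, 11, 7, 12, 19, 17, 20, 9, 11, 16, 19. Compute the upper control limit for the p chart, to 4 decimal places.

p̄ = Σdᵢ / (k·n) = 206 / (15 × 300) = 0.04578
UCL = p̄ + 3·√(p̄(1−p̄)/n) = 0.04578 + 3 × √(0.04578×0.95422/300) = 0.04578 + 3 × 0.01207 = 0.08198

0.0820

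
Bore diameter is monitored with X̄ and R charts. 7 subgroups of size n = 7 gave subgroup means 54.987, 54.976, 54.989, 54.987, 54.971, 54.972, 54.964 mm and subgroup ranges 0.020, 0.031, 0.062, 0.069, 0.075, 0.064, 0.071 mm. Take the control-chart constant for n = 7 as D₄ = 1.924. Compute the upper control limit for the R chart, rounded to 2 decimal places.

0.11

R̄ = (0.020 + 0.031 + 0.062 + 0.069 + 0.075 + 0.064 + 0.071) / 7 = 0.3920 / 7 = 0.0560
UCL_R = D₄·R̄ = 1.924 × 0.0560 = 0.1077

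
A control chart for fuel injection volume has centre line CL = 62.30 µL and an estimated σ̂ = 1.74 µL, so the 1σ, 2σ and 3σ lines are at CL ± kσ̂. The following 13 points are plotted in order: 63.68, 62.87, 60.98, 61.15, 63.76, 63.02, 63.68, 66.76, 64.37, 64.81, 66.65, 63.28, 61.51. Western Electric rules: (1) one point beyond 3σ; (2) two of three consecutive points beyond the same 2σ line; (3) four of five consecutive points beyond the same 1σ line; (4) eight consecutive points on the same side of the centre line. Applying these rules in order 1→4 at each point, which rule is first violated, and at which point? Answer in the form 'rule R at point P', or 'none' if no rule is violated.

rule 3 at point 11

Zone of each point (C = within 1σ̂, B = 1σ̂–2σ̂, A = 2σ̂–3σ̂, * = beyond 3σ̂; sign = side of CL): 1:+C, 2:+C, 3:-C, 4:-C, 5:+C, 6:+C, 7:+C, 8:+A, 9:+B, 10:+B, 11:+A, 12:+C, 13:-C
Rule 3 (four of five consecutive points beyond the same 1σ limit) is satisfied at point 11.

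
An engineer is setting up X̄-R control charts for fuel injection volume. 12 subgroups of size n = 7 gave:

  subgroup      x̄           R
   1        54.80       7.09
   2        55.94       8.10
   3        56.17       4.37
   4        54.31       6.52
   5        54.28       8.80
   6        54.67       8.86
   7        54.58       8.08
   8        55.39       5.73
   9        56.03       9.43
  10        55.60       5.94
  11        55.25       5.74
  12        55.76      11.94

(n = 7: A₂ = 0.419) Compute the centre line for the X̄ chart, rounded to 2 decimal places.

X̄̄ = (54.80 + 55.94 + 56.17 + 54.31 + 54.28 + 54.67 + 54.58 + 55.39 + 56.03 + 55.60 + 55.25 + 55.76) / 12 = 662.7800 / 12 = 55.2317
CL = X̄̄ = 55.2317

55.23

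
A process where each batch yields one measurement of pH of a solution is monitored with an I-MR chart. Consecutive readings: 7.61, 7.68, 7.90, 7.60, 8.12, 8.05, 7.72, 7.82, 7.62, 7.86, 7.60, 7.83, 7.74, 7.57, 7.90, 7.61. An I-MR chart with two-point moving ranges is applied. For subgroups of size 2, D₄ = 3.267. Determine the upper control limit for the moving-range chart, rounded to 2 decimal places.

Moving ranges: 0.07, 0.22, 0.30, 0.52, 0.07, 0.33, 0.10, 0.20, 0.24, 0.26, 0.23, 0.09, 0.17, 0.33, 0.29; M̄R̄ = 3.4200 / 15 = 0.2280
UCL_MR = D₄·M̄R̄ = 3.267 × 0.2280 = 0.7449

0.74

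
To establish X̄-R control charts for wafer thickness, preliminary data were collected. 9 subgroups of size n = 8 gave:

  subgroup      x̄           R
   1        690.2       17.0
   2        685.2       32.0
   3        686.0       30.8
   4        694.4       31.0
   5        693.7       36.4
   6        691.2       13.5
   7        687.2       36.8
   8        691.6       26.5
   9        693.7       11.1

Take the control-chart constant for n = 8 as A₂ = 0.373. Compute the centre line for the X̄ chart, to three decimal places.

X̄̄ = (690.2 + 685.2 + 686.0 + 694.4 + 693.7 + 691.2 + 687.2 + 691.6 + 693.7) / 9 = 6213.2000 / 9 = 690.3556
CL = X̄̄ = 690.3556

690.356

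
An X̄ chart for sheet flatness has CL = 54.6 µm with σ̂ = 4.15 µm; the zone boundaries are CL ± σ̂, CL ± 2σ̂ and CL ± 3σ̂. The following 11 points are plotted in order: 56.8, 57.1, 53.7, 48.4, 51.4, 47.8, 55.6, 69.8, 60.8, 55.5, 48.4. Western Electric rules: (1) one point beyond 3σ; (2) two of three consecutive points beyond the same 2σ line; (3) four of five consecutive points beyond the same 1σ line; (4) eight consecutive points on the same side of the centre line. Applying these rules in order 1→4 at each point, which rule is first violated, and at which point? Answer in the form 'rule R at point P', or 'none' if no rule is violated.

Zone of each point (C = within 1σ̂, B = 1σ̂–2σ̂, A = 2σ̂–3σ̂, * = beyond 3σ̂; sign = side of CL): 1:+C, 2:+C, 3:-C, 4:-B, 5:-C, 6:-B, 7:+C, 8:+*, 9:+B, 10:+C, 11:-B
Rule 1 (one point beyond the 3σ limits) is satisfied at point 8.

rule 1 at point 8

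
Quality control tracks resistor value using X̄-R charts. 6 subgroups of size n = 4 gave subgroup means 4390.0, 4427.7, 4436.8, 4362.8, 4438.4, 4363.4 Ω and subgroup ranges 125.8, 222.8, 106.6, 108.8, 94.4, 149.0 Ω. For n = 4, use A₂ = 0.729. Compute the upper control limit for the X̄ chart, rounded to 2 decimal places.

X̄̄ = (4390.0 + 4427.7 + 4436.8 + 4362.8 + 4438.4 + 4363.4) / 6 = 26419.1000 / 6 = 4403.1833
R̄ = (125.8 + 222.8 + 106.6 + 108.8 + 94.4 + 149.0) / 6 = 807.4000 / 6 = 134.5667
UCL = X̄̄ + A₂·R̄ = 4403.1833 + 0.729 × 134.5667 = 4501.2824

4501.28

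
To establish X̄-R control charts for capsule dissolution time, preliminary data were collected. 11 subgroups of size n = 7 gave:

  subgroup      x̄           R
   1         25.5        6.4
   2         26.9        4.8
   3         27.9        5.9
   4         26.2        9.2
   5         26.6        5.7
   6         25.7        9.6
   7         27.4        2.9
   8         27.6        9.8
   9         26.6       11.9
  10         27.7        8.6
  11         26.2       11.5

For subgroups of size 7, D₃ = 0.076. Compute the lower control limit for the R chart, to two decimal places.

0.60

R̄ = (6.4 + 4.8 + 5.9 + 9.2 + 5.7 + 9.6 + 2.9 + 9.8 + 11.9 + 8.6 + 11.5) / 11 = 86.3000 / 11 = 7.8455
LCL_R = D₃·R̄ = 0.076 × 7.8455 = 0.5963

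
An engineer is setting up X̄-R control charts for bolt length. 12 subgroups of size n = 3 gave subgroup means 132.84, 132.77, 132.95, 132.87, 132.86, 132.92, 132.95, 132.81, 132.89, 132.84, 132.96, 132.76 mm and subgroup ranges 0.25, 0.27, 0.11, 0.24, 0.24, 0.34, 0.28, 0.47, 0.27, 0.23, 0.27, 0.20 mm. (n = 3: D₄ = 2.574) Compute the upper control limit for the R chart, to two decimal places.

0.68

R̄ = (0.25 + 0.27 + 0.11 + 0.24 + 0.24 + 0.34 + 0.28 + 0.47 + 0.27 + 0.23 + 0.27 + 0.20) / 12 = 3.1700 / 12 = 0.2642
UCL_R = D₄·R̄ = 2.574 × 0.2642 = 0.6800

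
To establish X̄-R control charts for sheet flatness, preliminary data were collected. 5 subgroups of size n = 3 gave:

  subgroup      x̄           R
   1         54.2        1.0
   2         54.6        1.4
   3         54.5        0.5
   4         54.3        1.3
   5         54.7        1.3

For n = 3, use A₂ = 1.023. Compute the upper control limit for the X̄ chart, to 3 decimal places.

55.585

X̄̄ = (54.2 + 54.6 + 54.5 + 54.3 + 54.7) / 5 = 272.3000 / 5 = 54.4600
R̄ = (1.0 + 1.4 + 0.5 + 1.3 + 1.3) / 5 = 5.5000 / 5 = 1.1000
UCL = X̄̄ + A₂·R̄ = 54.4600 + 1.023 × 1.1000 = 55.5853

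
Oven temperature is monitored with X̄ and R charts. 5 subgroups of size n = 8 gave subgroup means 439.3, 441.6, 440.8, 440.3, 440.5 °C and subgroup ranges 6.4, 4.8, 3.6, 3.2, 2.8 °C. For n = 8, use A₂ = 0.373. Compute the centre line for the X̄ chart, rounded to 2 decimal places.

X̄̄ = (439.3 + 441.6 + 440.8 + 440.3 + 440.5) / 5 = 2202.5000 / 5 = 440.5000
CL = X̄̄ = 440.5000

440.50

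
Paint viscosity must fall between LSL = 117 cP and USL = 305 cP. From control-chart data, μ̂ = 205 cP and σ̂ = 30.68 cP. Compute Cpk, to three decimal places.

Cpu = (USL − μ̂) / (3σ̂) = (305 − 205) / (3 × 30.68) = 1.0865; Cpl = (μ̂ − LSL) / (3σ̂) = (205 − 117) / (3 × 30.68) = 0.9561; Cpk = min(Cpu, Cpl) = 0.9561

0.956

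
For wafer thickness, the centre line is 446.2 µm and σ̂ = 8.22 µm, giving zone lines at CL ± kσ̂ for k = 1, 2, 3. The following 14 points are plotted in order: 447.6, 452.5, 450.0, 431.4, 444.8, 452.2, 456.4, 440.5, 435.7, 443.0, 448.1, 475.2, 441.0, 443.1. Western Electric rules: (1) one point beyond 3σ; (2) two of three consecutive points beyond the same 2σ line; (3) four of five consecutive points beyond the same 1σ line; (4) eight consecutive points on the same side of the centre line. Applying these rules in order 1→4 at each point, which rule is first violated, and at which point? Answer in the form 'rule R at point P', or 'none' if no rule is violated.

Zone of each point (C = within 1σ̂, B = 1σ̂–2σ̂, A = 2σ̂–3σ̂, * = beyond 3σ̂; sign = side of CL): 1:+C, 2:+C, 3:+C, 4:-B, 5:-C, 6:+C, 7:+B, 8:-C, 9:-B, 10:-C, 11:+C, 12:+*, 13:-C, 14:-C
Rule 1 (one point beyond the 3σ limits) is satisfied at point 12.

rule 1 at point 12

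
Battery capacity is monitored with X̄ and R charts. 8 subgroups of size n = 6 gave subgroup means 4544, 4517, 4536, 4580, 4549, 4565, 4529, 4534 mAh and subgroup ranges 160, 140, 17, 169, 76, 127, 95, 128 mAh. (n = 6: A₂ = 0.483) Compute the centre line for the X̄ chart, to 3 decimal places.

4544.250

X̄̄ = (4544 + 4517 + 4536 + 4580 + 4549 + 4565 + 4529 + 4534) / 8 = 36354.0000 / 8 = 4544.2500
CL = X̄̄ = 4544.2500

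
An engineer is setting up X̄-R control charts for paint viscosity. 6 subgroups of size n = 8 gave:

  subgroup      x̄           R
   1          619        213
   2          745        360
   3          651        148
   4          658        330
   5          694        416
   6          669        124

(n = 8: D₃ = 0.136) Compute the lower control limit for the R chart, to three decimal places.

36.063

R̄ = (213 + 360 + 148 + 330 + 416 + 124) / 6 = 1591.0000 / 6 = 265.1667
LCL_R = D₃·R̄ = 0.136 × 265.1667 = 36.0627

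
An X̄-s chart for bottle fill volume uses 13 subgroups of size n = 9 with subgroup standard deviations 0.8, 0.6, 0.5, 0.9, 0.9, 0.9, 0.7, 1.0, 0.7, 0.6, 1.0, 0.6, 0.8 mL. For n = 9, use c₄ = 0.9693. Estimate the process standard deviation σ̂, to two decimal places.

s̄ = (0.8 + 0.6 + 0.5 + 0.9 + 0.9 + 0.9 + 0.7 + 1.0 + 0.7 + 0.6 + 1.0 + 0.6 + 0.8) / 13 = 0.7692
σ̂ = s̄ / c₄ = 0.7692 / 0.9693 = 0.7936

0.79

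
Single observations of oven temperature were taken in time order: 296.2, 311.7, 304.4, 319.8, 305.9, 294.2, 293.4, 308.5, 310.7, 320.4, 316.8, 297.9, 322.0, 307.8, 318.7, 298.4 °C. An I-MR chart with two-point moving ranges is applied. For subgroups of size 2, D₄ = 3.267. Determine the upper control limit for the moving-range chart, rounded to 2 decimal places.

Moving ranges: 15.5, 7.3, 15.4, 13.9, 11.7, 0.8, 15.1, 2.2, 9.7, 3.6, 18.9, 24.1, 14.2, 10.9, 20.3; M̄R̄ = 183.6000 / 15 = 12.2400
UCL_MR = D₄·M̄R̄ = 3.267 × 12.2400 = 39.9881

39.99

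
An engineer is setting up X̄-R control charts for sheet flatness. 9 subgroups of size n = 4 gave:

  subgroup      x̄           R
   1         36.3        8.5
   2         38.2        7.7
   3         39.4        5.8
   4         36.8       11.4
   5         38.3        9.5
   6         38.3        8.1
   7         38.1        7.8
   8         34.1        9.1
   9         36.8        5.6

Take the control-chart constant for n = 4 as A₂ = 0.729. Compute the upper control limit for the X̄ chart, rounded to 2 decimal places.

X̄̄ = (36.3 + 38.2 + 39.4 + 36.8 + 38.3 + 38.3 + 38.1 + 34.1 + 36.8) / 9 = 336.3000 / 9 = 37.3667
R̄ = (8.5 + 7.7 + 5.8 + 11.4 + 9.5 + 8.1 + 7.8 + 9.1 + 5.6) / 9 = 73.5000 / 9 = 8.1667
UCL = X̄̄ + A₂·R̄ = 37.3667 + 0.729 × 8.1667 = 43.3202

43.32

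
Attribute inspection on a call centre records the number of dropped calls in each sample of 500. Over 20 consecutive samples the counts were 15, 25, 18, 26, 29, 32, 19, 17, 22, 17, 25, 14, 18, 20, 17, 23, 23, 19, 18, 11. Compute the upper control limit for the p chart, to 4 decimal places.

0.0673

p̄ = Σdᵢ / (k·n) = 408 / (20 × 500) = 0.04080
UCL = p̄ + 3·√(p̄(1−p̄)/n) = 0.04080 + 3 × √(0.04080×0.95920/500) = 0.04080 + 3 × 0.00885 = 0.06734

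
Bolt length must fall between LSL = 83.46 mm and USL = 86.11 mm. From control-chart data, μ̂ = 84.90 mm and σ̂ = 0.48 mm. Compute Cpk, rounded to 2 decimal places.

0.84

Cpu = (USL − μ̂) / (3σ̂) = (86.11 − 84.90) / (3 × 0.48) = 0.8403; Cpl = (μ̂ − LSL) / (3σ̂) = (84.90 − 83.46) / (3 × 0.48) = 1.0000; Cpk = min(Cpu, Cpl) = 0.8403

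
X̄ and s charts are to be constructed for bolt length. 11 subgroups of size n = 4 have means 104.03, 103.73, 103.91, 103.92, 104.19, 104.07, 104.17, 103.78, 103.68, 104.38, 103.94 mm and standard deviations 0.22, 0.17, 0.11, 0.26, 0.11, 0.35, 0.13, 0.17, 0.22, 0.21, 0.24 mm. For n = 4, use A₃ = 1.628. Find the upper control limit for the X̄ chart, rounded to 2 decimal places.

104.31

X̄̄ = (104.03 + 103.73 + 103.91 + 103.92 + 104.19 + 104.07 + 104.17 + 103.78 + 103.68 + 104.38 + 103.94) / 11 = 103.9818
s̄ = (0.22 + 0.17 + 0.11 + 0.26 + 0.11 + 0.35 + 0.13 + 0.17 + 0.22 + 0.21 + 0.24) / 11 = 0.1991
UCL = X̄̄ + A₃·s̄ = 103.9818 + 1.628 × 0.1991 = 104.3059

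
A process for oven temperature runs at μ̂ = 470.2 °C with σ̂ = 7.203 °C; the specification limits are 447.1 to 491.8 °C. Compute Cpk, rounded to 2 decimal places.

Cpu = (USL − μ̂) / (3σ̂) = (491.8 − 470.2) / (3 × 7.203) = 0.9996; Cpl = (μ̂ − LSL) / (3σ̂) = (470.2 − 447.1) / (3 × 7.203) = 1.0690; Cpk = min(Cpu, Cpl) = 0.9996

1.00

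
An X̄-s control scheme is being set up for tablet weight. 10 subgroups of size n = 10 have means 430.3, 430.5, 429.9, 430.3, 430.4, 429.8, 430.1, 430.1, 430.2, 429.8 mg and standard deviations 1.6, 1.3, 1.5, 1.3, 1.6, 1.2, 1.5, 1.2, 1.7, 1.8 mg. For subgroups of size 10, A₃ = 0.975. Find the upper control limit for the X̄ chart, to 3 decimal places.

431.573

X̄̄ = (430.3 + 430.5 + 429.9 + 430.3 + 430.4 + 429.8 + 430.1 + 430.1 + 430.2 + 429.8) / 10 = 430.1400
s̄ = (1.6 + 1.3 + 1.5 + 1.3 + 1.6 + 1.2 + 1.5 + 1.2 + 1.7 + 1.8) / 10 = 1.4700
UCL = X̄̄ + A₃·s̄ = 430.1400 + 0.975 × 1.4700 = 431.5732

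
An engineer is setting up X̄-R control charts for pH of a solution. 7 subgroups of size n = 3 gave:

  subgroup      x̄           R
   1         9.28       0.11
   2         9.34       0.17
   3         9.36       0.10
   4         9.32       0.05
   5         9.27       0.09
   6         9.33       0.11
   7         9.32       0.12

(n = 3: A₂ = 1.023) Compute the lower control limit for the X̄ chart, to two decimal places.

X̄̄ = (9.28 + 9.34 + 9.36 + 9.32 + 9.27 + 9.33 + 9.32) / 7 = 65.2200 / 7 = 9.3171
R̄ = (0.11 + 0.17 + 0.10 + 0.05 + 0.09 + 0.11 + 0.12) / 7 = 0.7500 / 7 = 0.1071
LCL = X̄̄ − A₂·R̄ = 9.3171 − 1.023 × 0.1071 = 9.2075

9.21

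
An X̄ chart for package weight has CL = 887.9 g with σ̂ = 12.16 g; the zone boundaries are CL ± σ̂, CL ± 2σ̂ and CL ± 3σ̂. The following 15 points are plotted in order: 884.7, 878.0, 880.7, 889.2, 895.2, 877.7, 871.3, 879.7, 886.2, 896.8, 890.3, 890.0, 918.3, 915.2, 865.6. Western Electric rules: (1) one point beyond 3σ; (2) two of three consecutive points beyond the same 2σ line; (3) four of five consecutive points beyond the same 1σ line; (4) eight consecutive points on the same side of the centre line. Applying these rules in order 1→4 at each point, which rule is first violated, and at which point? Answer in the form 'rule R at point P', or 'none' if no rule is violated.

rule 2 at point 14

Zone of each point (C = within 1σ̂, B = 1σ̂–2σ̂, A = 2σ̂–3σ̂, * = beyond 3σ̂; sign = side of CL): 1:-C, 2:-C, 3:-C, 4:+C, 5:+C, 6:-C, 7:-B, 8:-C, 9:-C, 10:+C, 11:+C, 12:+C, 13:+A, 14:+A, 15:-B
Rule 2 (two of three consecutive points beyond the same 2σ limit) is satisfied at point 14.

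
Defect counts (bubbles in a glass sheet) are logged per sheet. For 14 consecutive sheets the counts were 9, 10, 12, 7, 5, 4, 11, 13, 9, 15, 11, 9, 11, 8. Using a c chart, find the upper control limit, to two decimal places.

18.85

c̄ = (9 + 10 + 12 + 7 + 5 + 4 + 11 + 13 + 9 + 15 + 11 + 9 + 11 + 8) / 14 = 134 / 14 = 9.5714
UCL = c̄ + 3√c̄ = 9.5714 + 3 × √9.5714 = 9.5714 + 3 × 3.0938 = 18.8527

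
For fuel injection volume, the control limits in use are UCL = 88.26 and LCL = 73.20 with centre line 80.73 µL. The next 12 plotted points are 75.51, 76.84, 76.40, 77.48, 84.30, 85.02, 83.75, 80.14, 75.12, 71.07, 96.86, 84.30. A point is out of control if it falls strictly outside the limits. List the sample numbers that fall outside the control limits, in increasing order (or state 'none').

10, 11

Compare each point to [73.20, 88.26]: sample 10 = 71.07 < LCL; sample 11 = 96.86 > UCL.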